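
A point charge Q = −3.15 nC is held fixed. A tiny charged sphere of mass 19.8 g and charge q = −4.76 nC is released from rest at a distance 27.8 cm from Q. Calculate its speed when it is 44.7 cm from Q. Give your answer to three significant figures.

4.30×10⁻³ m/s

Only the electrostatic force acts, so mechanical energy is conserved: ½mv² = U₁ − U₂ = kQq(1/r₁ − 1/r₂).
U₁ − U₂ = (8.99×10⁹ N·m²/C²)(-3.15×10⁻⁹ C)(-4.76×10⁻⁹ C)(1/0.278 − 1/0.447) = 1.83×10⁻⁷ J.
v = √(2·1.83×10⁻⁷/0.0198) = 4.30×10⁻³ m/s.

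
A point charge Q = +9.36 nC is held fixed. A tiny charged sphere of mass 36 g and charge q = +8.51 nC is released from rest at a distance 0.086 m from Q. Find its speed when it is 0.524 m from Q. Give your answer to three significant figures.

0.0197 m/s

Only the electrostatic force acts, so mechanical energy is conserved: ½mv² = U₁ − U₂ = kQq(1/r₁ − 1/r₂).
U₁ − U₂ = (8.99×10⁹ N·m²/C²)(9.36×10⁻⁹ C)(8.51×10⁻⁹ C)(1/0.0860 − 1/0.524) = 6.96×10⁻⁶ J.
v = √(2·6.96×10⁻⁶/0.0360) = 0.0197 m/s.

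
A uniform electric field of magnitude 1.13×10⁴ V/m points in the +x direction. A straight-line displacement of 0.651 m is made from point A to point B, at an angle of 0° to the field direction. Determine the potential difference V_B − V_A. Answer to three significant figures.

-7360 V

Only the component of displacement along E changes the potential: ΔV = −E·d·cosθ.
ΔV = −(1.13×10⁴ V/m)(0.651 m)cos0° = -7360 V.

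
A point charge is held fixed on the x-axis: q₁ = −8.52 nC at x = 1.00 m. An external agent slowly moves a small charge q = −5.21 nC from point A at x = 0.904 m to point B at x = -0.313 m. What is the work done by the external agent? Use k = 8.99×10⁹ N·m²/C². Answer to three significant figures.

-3.85×10⁻⁶ J

For quasistatic motion the external work equals the change in potential energy: W_ext = qΔV = q(V_B − V_A).
At A: distance to the source charge is 0.0960 m; V_A = kq₁/r = -798 V.
At B: distance to the source charge is 1.31 m; V_B = kq₁/r = -58.3 V.
ΔV = V_B − V_A = 740 V.
W_ext = qΔV = (-5.21×10⁻⁹ C)(740 V) = -3.85×10⁻⁶ J.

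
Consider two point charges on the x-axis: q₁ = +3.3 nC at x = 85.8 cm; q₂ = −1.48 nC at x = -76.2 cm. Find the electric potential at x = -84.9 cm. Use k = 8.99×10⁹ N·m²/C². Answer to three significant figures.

-136 V

Electric potential is a scalar, so the contributions from each charge add algebraically: V = Σ kqᵢ/rᵢ.
Distances from the field point to each charge: r₁ = 1.71 m, r₂ = 0.0870 m.
V = k[(3.30×10⁻⁹)/(1.71) + (-1.48×10⁻⁹)/(0.0870)] = -136 V.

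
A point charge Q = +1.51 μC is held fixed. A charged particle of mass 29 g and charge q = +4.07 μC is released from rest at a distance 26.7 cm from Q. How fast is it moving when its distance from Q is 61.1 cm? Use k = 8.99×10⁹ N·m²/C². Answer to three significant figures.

2.83 m/s

Only the electrostatic force acts, so mechanical energy is conserved: ½mv² = U₁ − U₂ = kQq(1/r₁ − 1/r₂).
U₁ − U₂ = (8.99×10⁹ N·m²/C²)(1.51×10⁻⁶ C)(4.07×10⁻⁶ C)(1/0.267 − 1/0.611) = 0.117 J.
v = √(2·0.117/0.0290) = 2.83 m/s.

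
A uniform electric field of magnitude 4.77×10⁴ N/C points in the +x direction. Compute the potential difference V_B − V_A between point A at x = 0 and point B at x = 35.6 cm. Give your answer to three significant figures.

-1.70×10⁴ V

In a uniform field, potential decreases in the direction of E: V_B − V_A = −E·Δx.
V_B − V_A = −(4.77×10⁴ V/m)(0.356 m) = -1.70×10⁴ V.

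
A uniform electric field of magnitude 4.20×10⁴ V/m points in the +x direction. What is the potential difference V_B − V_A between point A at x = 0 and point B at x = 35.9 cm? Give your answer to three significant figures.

-1.51×10⁴ V

In a uniform field, potential decreases in the direction of E: V_B − V_A = −E·Δx.
V_B − V_A = −(4.20×10⁴ V/m)(0.359 m) = -1.51×10⁴ V.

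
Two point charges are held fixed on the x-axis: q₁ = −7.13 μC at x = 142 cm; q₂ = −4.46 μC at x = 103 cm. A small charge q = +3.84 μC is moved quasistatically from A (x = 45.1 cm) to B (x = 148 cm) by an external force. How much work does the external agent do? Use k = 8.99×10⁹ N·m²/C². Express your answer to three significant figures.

For quasistatic motion the external work equals the change in potential energy: W_ext = qΔV = q(V_B − V_A).
At A: distances to the source charges are 0.969 m, 0.579 m; V_A = Σ kqᵢ/rᵢ = -1.35×10⁵ V.
At B: distances to the source charges are 0.0600 m, 0.450 m; V_B = Σ kqᵢ/rᵢ = -1.16×10⁶ V.
ΔV = V_B − V_A = -1.02×10⁶ V.
W_ext = qΔV = (3.84×10⁻⁶ C)(-1.02×10⁶ V) = -3.92 J.

-3.92 J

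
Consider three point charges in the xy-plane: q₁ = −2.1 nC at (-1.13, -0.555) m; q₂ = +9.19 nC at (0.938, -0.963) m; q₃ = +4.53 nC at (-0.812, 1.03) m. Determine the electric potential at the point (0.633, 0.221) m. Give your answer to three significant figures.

Electric potential is a scalar, so the contributions from each charge add algebraically: V = Σ kqᵢ/rᵢ.
Distances from the field point to each charge: r₁ = 1.93 m, r₂ = 1.22 m, r₃ = 1.66 m.
V = k[(-2.10×10⁻⁹)/(1.93) + (9.19×10⁻⁹)/(1.22) + (4.53×10⁻⁹)/(1.66)] = 82.4 V.

82.4 V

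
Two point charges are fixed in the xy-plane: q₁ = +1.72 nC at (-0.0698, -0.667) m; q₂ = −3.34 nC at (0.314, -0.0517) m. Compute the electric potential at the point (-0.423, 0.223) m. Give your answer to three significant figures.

-22.0 V

Electric potential is a scalar, so the contributions from each charge add algebraically: V = Σ kqᵢ/rᵢ.
Distances from the field point to each charge: r₁ = 0.958 m, r₂ = 0.787 m.
V = k[(1.72×10⁻⁹)/(0.958) + (-3.34×10⁻⁹)/(0.787)] = -22.0 V.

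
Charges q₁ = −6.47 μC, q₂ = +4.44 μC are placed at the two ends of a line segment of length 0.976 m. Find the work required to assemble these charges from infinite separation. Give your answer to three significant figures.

-0.265 J

The work to assemble the configuration equals its total potential energy, U = Σ kqᵢqⱼ/rᵢⱼ over all pairs.
The separation is r = 0.976 m.
U = (-0.265) = -0.265 J.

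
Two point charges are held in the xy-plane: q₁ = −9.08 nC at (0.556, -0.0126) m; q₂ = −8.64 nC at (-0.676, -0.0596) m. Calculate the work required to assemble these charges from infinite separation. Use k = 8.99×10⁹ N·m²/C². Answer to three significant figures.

The work to assemble the configuration equals its total potential energy, U = Σ kqᵢqⱼ/rᵢⱼ over all pairs.
Pair separations: r₁₂ = 1.23 m.
U = (5.72×10⁻⁷) = 5.72×10⁻⁷ J.

5.72×10⁻⁷ J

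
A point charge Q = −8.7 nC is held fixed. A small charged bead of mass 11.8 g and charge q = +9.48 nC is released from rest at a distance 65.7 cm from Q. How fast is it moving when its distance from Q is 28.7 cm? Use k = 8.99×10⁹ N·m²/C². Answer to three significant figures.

Only the electrostatic force acts, so mechanical energy is conserved: ½mv² = U₁ − U₂ = kQq(1/r₁ − 1/r₂).
U₁ − U₂ = (8.99×10⁹ N·m²/C²)(-8.70×10⁻⁹ C)(9.48×10⁻⁹ C)(1/0.657 − 1/0.287) = 1.45×10⁻⁶ J.
v = √(2·1.45×10⁻⁶/0.0118) = 0.0157 m/s.

0.0157 m/s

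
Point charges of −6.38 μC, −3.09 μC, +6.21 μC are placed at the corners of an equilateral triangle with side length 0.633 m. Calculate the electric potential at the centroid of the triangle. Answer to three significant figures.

Electric potential is a scalar, so the contributions from each charge add algebraically: V = Σ kqᵢ/rᵢ.
The distance from each vertex to the centroid is a/√3 = 0.365 m.
V = k[(-6.38×10⁻⁶)/(0.365) + (-3.09×10⁻⁶)/(0.365) + (6.21×10⁻⁶)/(0.365)] = -8.02×10⁴ V.

-8.02×10⁴ V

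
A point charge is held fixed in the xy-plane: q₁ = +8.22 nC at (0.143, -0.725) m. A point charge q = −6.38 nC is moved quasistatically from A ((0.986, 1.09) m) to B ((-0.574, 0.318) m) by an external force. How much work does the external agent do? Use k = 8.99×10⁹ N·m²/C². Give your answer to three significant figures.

-1.37×10⁻⁷ J

For quasistatic motion the external work equals the change in potential energy: W_ext = qΔV = q(V_B − V_A).
At A: distance to the source charge is 2.00 m; V_A = kq₁/r = 36.9 V.
At B: distance to the source charge is 1.27 m; V_B = kq₁/r = 58.4 V.
ΔV = V_B − V_A = 21.5 V.
W_ext = qΔV = (-6.38×10⁻⁹ C)(21.5 V) = -1.37×10⁻⁷ J.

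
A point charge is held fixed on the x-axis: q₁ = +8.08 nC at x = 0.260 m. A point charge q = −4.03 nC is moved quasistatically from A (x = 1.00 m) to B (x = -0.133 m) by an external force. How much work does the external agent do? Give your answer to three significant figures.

For quasistatic motion the external work equals the change in potential energy: W_ext = qΔV = q(V_B − V_A).
At A: distance to the source charge is 0.740 m; V_A = kq₁/r = 98.2 V.
At B: distance to the source charge is 0.393 m; V_B = kq₁/r = 185 V.
ΔV = V_B − V_A = 86.7 V.
W_ext = qΔV = (-4.03×10⁻⁹ C)(86.7 V) = -3.49×10⁻⁷ J.

-3.49×10⁻⁷ J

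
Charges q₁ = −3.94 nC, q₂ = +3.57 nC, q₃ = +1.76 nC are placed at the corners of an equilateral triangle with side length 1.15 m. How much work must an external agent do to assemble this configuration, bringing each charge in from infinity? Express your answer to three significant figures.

-1.15×10⁻⁷ J

The assembly work is the sum of pairwise potential energies, U = Σ_{i<j} kqᵢqⱼ/rᵢⱼ.
All three pair separations equal the side length, 1.15 m.
U = (-1.10×10⁻⁷) + (-5.42×10⁻⁸) + (4.91×10⁻⁸) = -1.15×10⁻⁷ J.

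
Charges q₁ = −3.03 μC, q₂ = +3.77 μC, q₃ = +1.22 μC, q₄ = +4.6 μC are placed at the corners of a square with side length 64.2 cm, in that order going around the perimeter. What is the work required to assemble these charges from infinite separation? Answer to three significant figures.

-0.0770 J

The assembly work is the sum of pairwise potential energies, U = Σ_{i<j} kqᵢqⱼ/rᵢⱼ.
The four side pairs have separation 0.642 m and the two diagonal pairs 0.908 m.
Summing all 6 pair terms gives U = -0.0770 J.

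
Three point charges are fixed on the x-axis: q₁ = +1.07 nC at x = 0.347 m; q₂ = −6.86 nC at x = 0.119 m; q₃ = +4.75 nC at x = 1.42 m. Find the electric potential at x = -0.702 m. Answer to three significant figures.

-45.8 V

Electric potential is a scalar, so the contributions from each charge add algebraically: V = Σ kqᵢ/rᵢ.
Distances from the field point to each charge: r₁ = 1.05 m, r₂ = 0.821 m, r₃ = 2.12 m.
V = k[(1.07×10⁻⁹)/(1.05) + (-6.86×10⁻⁹)/(0.821) + (4.75×10⁻⁹)/(2.12)] = -45.8 V.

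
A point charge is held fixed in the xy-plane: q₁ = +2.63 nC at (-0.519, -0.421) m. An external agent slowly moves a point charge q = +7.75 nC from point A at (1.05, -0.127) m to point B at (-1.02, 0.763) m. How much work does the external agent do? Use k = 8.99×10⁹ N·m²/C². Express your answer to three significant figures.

2.77×10⁻⁸ J

For quasistatic motion the external work equals the change in potential energy: W_ext = qΔV = q(V_B − V_A).
At A: distance to the source charge is 1.60 m; V_A = kq₁/r = 14.8 V.
At B: distance to the source charge is 1.29 m; V_B = kq₁/r = 18.4 V.
ΔV = V_B − V_A = 3.58 V.
W_ext = qΔV = (7.75×10⁻⁹ C)(3.58 V) = 2.77×10⁻⁸ J.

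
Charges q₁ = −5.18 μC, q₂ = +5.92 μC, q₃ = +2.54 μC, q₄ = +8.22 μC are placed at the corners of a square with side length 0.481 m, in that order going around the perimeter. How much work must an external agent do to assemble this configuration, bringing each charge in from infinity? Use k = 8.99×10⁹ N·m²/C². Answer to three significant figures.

The work to assemble the configuration equals its total potential energy, U = Σ kqᵢqⱼ/rᵢⱼ over all pairs.
The four side pairs have separation 0.481 m and the two diagonal pairs 0.680 m.
Summing all 6 pair terms gives U = -0.228 J.

-0.228 J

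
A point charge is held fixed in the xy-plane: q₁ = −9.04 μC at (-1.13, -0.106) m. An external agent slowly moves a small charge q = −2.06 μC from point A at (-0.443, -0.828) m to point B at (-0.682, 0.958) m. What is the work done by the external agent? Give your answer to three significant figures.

-0.0230 J

For quasistatic motion the external work equals the change in potential energy: W_ext = qΔV = q(V_B − V_A).
At A: distance to the source charge is 0.997 m; V_A = kq₁/r = -8.15×10⁴ V.
At B: distance to the source charge is 1.15 m; V_B = kq₁/r = -7.04×10⁴ V.
ΔV = V_B − V_A = 1.11×10⁴ V.
W_ext = qΔV = (-2.06×10⁻⁶ C)(1.11×10⁴ V) = -0.0230 J.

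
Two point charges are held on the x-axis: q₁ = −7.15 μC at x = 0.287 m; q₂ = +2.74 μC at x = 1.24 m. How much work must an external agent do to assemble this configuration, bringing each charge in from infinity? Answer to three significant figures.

The work to assemble the configuration equals its total potential energy, U = Σ kqᵢqⱼ/rᵢⱼ over all pairs.
Pair separations: r₁₂ = 0.953 m.
U = (-0.185) = -0.185 J.

-0.185 J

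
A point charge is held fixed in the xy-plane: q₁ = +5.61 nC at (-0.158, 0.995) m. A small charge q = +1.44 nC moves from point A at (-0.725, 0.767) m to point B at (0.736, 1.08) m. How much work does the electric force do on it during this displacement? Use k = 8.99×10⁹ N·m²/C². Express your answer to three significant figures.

3.80×10⁻⁸ J

The work done by the electric force is W_field = −ΔU = −q(V_B − V_A) = q(V_A − V_B).
At A: distance to the source charge is 0.611 m; V_A = kq₁/r = 82.5 V.
At B: distance to the source charge is 0.898 m; V_B = kq₁/r = 56.2 V.
ΔV = V_B − V_A = -26.4 V.
W_field = −qΔV = −(1.44×10⁻⁹ C)(-26.4 V) = 3.80×10⁻⁸ J.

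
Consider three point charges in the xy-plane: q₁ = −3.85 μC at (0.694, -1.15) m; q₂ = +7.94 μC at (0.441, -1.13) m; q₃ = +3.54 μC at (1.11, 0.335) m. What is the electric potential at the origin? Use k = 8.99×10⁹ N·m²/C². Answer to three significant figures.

6.05×10⁴ V

Electric potential is a scalar, so the contributions from each charge add algebraically: V = Σ kqᵢ/rᵢ.
Distances from the field point to each charge: r₁ = 1.34 m, r₂ = 1.21 m, r₃ = 1.16 m.
V = k[(-3.85×10⁻⁶)/(1.34) + (7.94×10⁻⁶)/(1.21) + (3.54×10⁻⁶)/(1.16)] = 6.05×10⁴ V.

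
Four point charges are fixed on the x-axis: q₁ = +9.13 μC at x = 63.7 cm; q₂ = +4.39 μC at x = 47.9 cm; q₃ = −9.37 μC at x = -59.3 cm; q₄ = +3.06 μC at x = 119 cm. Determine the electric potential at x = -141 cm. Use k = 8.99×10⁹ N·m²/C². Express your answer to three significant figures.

The total potential is the scalar sum of each charge's contribution, V = Σ kqᵢ/rᵢ.
Distances from the field point to each charge: r₁ = 2.05 m, r₂ = 1.89 m, r₃ = 0.817 m, r₄ = 2.60 m.
V = k[(9.13×10⁻⁶)/(2.05) + (4.39×10⁻⁶)/(1.89) + (-9.37×10⁻⁶)/(0.817) + (3.06×10⁻⁶)/(2.60)] = -3.15×10⁴ V.

-3.15×10⁴ V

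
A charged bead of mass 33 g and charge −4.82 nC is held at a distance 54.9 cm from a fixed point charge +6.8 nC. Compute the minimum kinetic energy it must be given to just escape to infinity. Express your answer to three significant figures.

To just escape, total mechanical energy must reach zero at infinity: ½mv²_min + U = 0, so ½mv²_min = −U = |kQq|/r.
|U| = |kQq|/r = (8.99×10⁹ N·m²/C²)(6.80×10⁻⁹)(4.82×10⁻⁹)/(0.549) = 5.37×10⁻⁷ J.

5.37×10⁻⁷ J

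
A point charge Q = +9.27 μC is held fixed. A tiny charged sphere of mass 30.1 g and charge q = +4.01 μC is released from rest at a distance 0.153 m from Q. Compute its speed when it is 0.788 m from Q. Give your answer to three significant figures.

Only the electrostatic force acts, so mechanical energy is conserved: ½mv² = U₁ − U₂ = kQq(1/r₁ − 1/r₂).
U₁ − U₂ = (8.99×10⁹ N·m²/C²)(9.27×10⁻⁶ C)(4.01×10⁻⁶ C)(1/0.153 − 1/0.788) = 1.76 J.
v = √(2·1.76/0.0301) = 10.8 m/s.

10.8 m/s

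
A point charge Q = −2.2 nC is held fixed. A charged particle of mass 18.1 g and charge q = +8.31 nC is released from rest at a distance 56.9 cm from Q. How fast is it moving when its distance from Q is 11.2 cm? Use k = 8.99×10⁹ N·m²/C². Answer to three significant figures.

0.0114 m/s

Only the electrostatic force acts, so mechanical energy is conserved: ½mv² = U₁ − U₂ = kQq(1/r₁ − 1/r₂).
U₁ − U₂ = (8.99×10⁹ N·m²/C²)(-2.20×10⁻⁹ C)(8.31×10⁻⁹ C)(1/0.569 − 1/0.112) = 1.18×10⁻⁶ J.
v = √(2·1.18×10⁻⁶/0.0181) = 0.0114 m/s.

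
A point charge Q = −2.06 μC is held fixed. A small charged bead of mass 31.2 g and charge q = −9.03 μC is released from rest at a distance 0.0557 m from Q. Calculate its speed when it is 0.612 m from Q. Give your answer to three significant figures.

13.2 m/s

Only the electrostatic force acts, so mechanical energy is conserved: ½mv² = U₁ − U₂ = kQq(1/r₁ − 1/r₂).
U₁ − U₂ = (8.99×10⁹ N·m²/C²)(-2.06×10⁻⁶ C)(-9.03×10⁻⁶ C)(1/0.0557 − 1/0.612) = 2.73 J.
v = √(2·2.73/0.0312) = 13.2 m/s.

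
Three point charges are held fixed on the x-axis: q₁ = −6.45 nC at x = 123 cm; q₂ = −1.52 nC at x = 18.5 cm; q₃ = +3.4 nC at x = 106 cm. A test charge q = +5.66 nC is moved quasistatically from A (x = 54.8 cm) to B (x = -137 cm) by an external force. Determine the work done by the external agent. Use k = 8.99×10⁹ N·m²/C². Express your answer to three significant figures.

2.52×10⁻⁷ J

For quasistatic motion the external work equals the change in potential energy: W_ext = qΔV = q(V_B − V_A).
At A: distances to the source charges are 0.682 m, 0.363 m, 0.512 m; V_A = Σ kqᵢ/rᵢ = -63.0 V.
At B: distances to the source charges are 2.60 m, 1.56 m, 2.43 m; V_B = Σ kqᵢ/rᵢ = -18.5 V.
ΔV = V_B − V_A = 44.5 V.
W_ext = qΔV = (5.66×10⁻⁹ C)(44.5 V) = 2.52×10⁻⁷ J.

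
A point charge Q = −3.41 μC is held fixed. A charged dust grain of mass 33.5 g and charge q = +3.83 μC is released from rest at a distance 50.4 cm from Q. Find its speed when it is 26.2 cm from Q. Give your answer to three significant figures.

3.58 m/s

Only the electrostatic force acts, so mechanical energy is conserved: ½mv² = U₁ − U₂ = kQq(1/r₁ − 1/r₂).
U₁ − U₂ = (8.99×10⁹ N·m²/C²)(-3.41×10⁻⁶ C)(3.83×10⁻⁶ C)(1/0.504 − 1/0.262) = 0.215 J.
v = √(2·0.215/0.0335) = 3.58 m/s.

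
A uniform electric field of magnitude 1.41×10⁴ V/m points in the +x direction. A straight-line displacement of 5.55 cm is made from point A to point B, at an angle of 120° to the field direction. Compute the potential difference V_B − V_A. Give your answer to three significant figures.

Only the component of displacement along E changes the potential: ΔV = −E·d·cosθ.
ΔV = −(1.41×10⁴ V/m)(0.0555 m)cos120° = 391 V.

391 V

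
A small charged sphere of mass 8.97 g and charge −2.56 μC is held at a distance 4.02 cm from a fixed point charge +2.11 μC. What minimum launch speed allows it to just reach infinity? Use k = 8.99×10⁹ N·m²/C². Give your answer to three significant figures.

16.4 m/s

To just escape, total mechanical energy must reach zero at infinity: ½mv²_min + U = 0, so ½mv²_min = −U = |kQq|/r.
|U| = |kQq|/r = (8.99×10⁹ N·m²/C²)(2.11×10⁻⁶)(2.56×10⁻⁶)/(0.0402) = 1.21 J.
v_min = √(2|U|/m) = √(2·1.21/8.97×10⁻³) = 16.4 m/s.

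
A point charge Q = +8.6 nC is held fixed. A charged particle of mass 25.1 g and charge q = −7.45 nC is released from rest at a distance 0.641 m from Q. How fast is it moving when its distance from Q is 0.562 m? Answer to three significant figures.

Only the electrostatic force acts, so mechanical energy is conserved: ½mv² = U₁ − U₂ = kQq(1/r₁ − 1/r₂).
U₁ − U₂ = (8.99×10⁹ N·m²/C²)(8.60×10⁻⁹ C)(-7.45×10⁻⁹ C)(1/0.641 − 1/0.562) = 1.26×10⁻⁷ J.
v = √(2·1.26×10⁻⁷/0.0251) = 3.17×10⁻³ m/s.

3.17×10⁻³ m/s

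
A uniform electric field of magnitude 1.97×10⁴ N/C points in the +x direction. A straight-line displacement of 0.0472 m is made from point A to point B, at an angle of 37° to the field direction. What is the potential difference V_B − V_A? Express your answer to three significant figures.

-743 V

Only the component of displacement along E changes the potential: ΔV = −E·d·cosθ.
ΔV = −(1.97×10⁴ V/m)(0.0472 m)cos37° = -743 V.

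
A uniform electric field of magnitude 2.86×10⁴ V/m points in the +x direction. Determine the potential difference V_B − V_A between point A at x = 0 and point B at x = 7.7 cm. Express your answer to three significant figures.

In a uniform field, potential decreases in the direction of E: V_B − V_A = −E·Δx.
V_B − V_A = −(2.86×10⁴ V/m)(0.0770 m) = -2200 V.

-2200 V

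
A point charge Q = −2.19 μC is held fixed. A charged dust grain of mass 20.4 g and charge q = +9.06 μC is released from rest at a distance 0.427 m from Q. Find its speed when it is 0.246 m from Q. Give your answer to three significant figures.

Only the electrostatic force acts, so mechanical energy is conserved: ½mv² = U₁ − U₂ = kQq(1/r₁ − 1/r₂).
U₁ − U₂ = (8.99×10⁹ N·m²/C²)(-2.19×10⁻⁶ C)(9.06×10⁻⁶ C)(1/0.427 − 1/0.246) = 0.307 J.
v = √(2·0.307/0.0204) = 5.49 m/s.

5.49 m/s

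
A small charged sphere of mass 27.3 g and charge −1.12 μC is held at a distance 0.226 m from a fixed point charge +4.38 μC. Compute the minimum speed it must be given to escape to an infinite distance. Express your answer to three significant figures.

3.78 m/s

To just escape, total mechanical energy must reach zero at infinity: ½mv²_min + U = 0, so ½mv²_min = −U = |kQq|/r.
|U| = |kQq|/r = (8.99×10⁹ N·m²/C²)(4.38×10⁻⁶)(1.12×10⁻⁶)/(0.226) = 0.195 J.
v_min = √(2|U|/m) = √(2·0.195/0.0273) = 3.78 m/s.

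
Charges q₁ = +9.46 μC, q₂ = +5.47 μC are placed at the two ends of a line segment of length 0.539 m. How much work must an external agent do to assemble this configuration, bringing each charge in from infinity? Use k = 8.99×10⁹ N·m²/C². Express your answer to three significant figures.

0.863 J

The assembly work is the sum of pairwise potential energies, U = Σ_{i<j} kqᵢqⱼ/rᵢⱼ.
The separation is r = 0.539 m.
U = (0.863) = 0.863 J.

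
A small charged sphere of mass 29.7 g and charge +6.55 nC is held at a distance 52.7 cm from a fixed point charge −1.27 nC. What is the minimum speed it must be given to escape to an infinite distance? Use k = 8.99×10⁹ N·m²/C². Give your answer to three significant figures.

3.09×10⁻³ m/s

To just escape, total mechanical energy must reach zero at infinity: ½mv²_min + U = 0, so ½mv²_min = −U = |kQq|/r.
|U| = |kQq|/r = (8.99×10⁹ N·m²/C²)(1.27×10⁻⁹)(6.55×10⁻⁹)/(0.527) = 1.42×10⁻⁷ J.
v_min = √(2|U|/m) = √(2·1.42×10⁻⁷/0.0297) = 3.09×10⁻³ m/s.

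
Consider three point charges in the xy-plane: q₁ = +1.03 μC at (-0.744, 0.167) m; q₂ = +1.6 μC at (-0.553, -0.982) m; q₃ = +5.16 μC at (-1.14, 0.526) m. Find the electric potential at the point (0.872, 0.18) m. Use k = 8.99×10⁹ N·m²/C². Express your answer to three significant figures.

The total potential is the scalar sum of each charge's contribution, V = Σ kqᵢ/rᵢ.
Distances from the field point to each charge: r₁ = 1.62 m, r₂ = 1.84 m, r₃ = 2.04 m.
V = k[(1.03×10⁻⁶)/(1.62) + (1.60×10⁻⁶)/(1.84) + (5.16×10⁻⁶)/(2.04)] = 3.63×10⁴ V.

3.63×10⁴ V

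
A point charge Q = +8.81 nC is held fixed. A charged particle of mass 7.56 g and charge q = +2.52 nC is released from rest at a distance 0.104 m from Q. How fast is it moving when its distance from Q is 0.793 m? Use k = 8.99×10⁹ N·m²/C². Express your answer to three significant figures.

0.0210 m/s

Only the electrostatic force acts, so mechanical energy is conserved: ½mv² = U₁ − U₂ = kQq(1/r₁ − 1/r₂).
U₁ − U₂ = (8.99×10⁹ N·m²/C²)(8.81×10⁻⁹ C)(2.52×10⁻⁹ C)(1/0.104 − 1/0.793) = 1.67×10⁻⁶ J.
v = √(2·1.67×10⁻⁶/7.56×10⁻³) = 0.0210 m/s.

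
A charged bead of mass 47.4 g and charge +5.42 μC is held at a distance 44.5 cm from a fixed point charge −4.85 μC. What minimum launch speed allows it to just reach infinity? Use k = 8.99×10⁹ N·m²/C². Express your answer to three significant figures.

To just escape, total mechanical energy must reach zero at infinity: ½mv²_min + U = 0, so ½mv²_min = −U = |kQq|/r.
|U| = |kQq|/r = (8.99×10⁹ N·m²/C²)(4.85×10⁻⁶)(5.42×10⁻⁶)/(0.445) = 0.531 J.
v_min = √(2|U|/m) = √(2·0.531/0.0474) = 4.73 m/s.

4.73 m/s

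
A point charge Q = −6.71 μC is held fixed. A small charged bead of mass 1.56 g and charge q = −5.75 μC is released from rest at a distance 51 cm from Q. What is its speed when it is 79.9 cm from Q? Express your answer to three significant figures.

17.8 m/s

Only the electrostatic force acts, so mechanical energy is conserved: ½mv² = U₁ − U₂ = kQq(1/r₁ − 1/r₂).
U₁ − U₂ = (8.99×10⁹ N·m²/C²)(-6.71×10⁻⁶ C)(-5.75×10⁻⁶ C)(1/0.510 − 1/0.799) = 0.246 J.
v = √(2·0.246/1.56×10⁻³) = 17.8 m/s.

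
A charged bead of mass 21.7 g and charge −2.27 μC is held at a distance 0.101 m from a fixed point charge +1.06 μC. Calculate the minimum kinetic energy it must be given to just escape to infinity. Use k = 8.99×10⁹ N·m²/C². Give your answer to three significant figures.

0.214 J

To just escape, total mechanical energy must reach zero at infinity: ½mv²_min + U = 0, so ½mv²_min = −U = |kQq|/r.
|U| = |kQq|/r = (8.99×10⁹ N·m²/C²)(1.06×10⁻⁶)(2.27×10⁻⁶)/(0.101) = 0.214 J.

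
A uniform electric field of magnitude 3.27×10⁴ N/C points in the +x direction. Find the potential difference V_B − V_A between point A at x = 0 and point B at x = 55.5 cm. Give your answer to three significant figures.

In a uniform field, potential decreases in the direction of E: V_B − V_A = −E·Δx.
V_B − V_A = −(3.27×10⁴ V/m)(0.555 m) = -1.81×10⁴ V.

-1.81×10⁴ V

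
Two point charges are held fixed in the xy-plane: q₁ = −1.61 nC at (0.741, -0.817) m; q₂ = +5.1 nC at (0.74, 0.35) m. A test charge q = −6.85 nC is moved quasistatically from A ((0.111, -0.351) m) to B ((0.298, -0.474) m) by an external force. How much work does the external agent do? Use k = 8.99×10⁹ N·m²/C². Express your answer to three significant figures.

4.80×10⁻⁸ J

For quasistatic motion the external work equals the change in potential energy: W_ext = qΔV = q(V_B − V_A).
At A: distances to the source charges are 0.784 m, 0.942 m; V_A = Σ kqᵢ/rᵢ = 30.2 V.
At B: distances to the source charges are 0.560 m, 0.935 m; V_B = Σ kqᵢ/rᵢ = 23.2 V.
ΔV = V_B − V_A = -7.01 V.
W_ext = qΔV = (-6.85×10⁻⁹ C)(-7.01 V) = 4.80×10⁻⁸ J.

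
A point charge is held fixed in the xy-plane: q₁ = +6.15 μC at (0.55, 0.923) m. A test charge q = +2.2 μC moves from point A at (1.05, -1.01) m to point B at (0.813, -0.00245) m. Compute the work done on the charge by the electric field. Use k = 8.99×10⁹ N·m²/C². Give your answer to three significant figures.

-0.0655 J

The work done by the electric force is W_field = −ΔU = −q(V_B − V_A) = q(V_A − V_B).
At A: distance to the source charge is 2.00 m; V_A = kq₁/r = 2.77×10⁴ V.
At B: distance to the source charge is 0.962 m; V_B = kq₁/r = 5.75×10⁴ V.
ΔV = V_B − V_A = 2.98×10⁴ V.
W_field = −qΔV = −(2.20×10⁻⁶ C)(2.98×10⁴ V) = -0.0655 J.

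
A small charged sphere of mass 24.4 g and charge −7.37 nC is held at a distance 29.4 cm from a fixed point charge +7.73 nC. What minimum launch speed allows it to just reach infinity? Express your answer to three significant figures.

To just escape, total mechanical energy must reach zero at infinity: ½mv²_min + U = 0, so ½mv²_min = −U = |kQq|/r.
|U| = |kQq|/r = (8.99×10⁹ N·m²/C²)(7.73×10⁻⁹)(7.37×10⁻⁹)/(0.294) = 1.74×10⁻⁶ J.
v_min = √(2|U|/m) = √(2·1.74×10⁻⁶/0.0244) = 0.0119 m/s.

0.0119 m/s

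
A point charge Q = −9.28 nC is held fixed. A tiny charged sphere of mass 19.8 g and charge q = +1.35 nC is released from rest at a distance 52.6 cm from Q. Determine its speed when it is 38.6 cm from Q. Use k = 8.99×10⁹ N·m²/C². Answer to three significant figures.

2.80×10⁻³ m/s

Only the electrostatic force acts, so mechanical energy is conserved: ½mv² = U₁ − U₂ = kQq(1/r₁ − 1/r₂).
U₁ − U₂ = (8.99×10⁹ N·m²/C²)(-9.28×10⁻⁹ C)(1.35×10⁻⁹ C)(1/0.526 − 1/0.386) = 7.77×10⁻⁸ J.
v = √(2·7.77×10⁻⁸/0.0198) = 2.80×10⁻³ m/s.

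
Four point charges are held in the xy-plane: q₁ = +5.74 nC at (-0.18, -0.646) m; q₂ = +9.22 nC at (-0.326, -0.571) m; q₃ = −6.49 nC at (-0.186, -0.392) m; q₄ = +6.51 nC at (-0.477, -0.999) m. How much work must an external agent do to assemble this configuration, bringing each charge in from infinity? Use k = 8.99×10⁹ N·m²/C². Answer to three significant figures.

The work to assemble the configuration equals its total potential energy, U = Σ kqᵢqⱼ/rᵢⱼ over all pairs.
Pair separations: r₁₂ = 0.164 m, r₁₃ = 0.254 m, r₁₄ = 0.461 m, r₂₃ = 0.227 m, r₂₄ = 0.454 m, r₃₄ = 0.673 m.
Summing all 6 pair terms gives U = 5.66×10⁻⁷ J.

5.66×10⁻⁷ J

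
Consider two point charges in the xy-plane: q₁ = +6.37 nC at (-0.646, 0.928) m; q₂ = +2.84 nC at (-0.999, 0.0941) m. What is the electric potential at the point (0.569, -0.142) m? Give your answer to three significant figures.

51.5 V

The total potential is the scalar sum of each charge's contribution, V = Σ kqᵢ/rᵢ.
Distances from the field point to each charge: r₁ = 1.62 m, r₂ = 1.59 m.
V = k[(6.37×10⁻⁹)/(1.62) + (2.84×10⁻⁹)/(1.59)] = 51.5 V.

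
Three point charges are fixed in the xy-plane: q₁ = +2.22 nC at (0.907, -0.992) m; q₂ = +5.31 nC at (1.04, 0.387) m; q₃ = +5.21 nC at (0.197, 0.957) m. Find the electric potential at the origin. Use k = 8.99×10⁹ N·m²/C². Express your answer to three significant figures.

106 V

The total potential is the scalar sum of each charge's contribution, V = Σ kqᵢ/rᵢ.
Distances from the field point to each charge: r₁ = 1.34 m, r₂ = 1.11 m, r₃ = 0.977 m.
V = k[(2.22×10⁻⁹)/(1.34) + (5.31×10⁻⁹)/(1.11) + (5.21×10⁻⁹)/(0.977)] = 106 V.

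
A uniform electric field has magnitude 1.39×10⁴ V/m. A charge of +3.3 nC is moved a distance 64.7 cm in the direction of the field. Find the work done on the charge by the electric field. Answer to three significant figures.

2.97×10⁻⁵ J

The potential change for a displacement 64.7 cm in the direction of the field is ΔV = −Ed = -8990 V.
W_field = −qΔV = 2.97×10⁻⁵ J.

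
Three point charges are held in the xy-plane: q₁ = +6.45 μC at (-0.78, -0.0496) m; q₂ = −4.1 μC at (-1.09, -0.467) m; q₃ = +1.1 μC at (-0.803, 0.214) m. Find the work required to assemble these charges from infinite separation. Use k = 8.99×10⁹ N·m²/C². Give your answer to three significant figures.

-0.271 J

The work to assemble the configuration equals its total potential energy, U = Σ kqᵢqⱼ/rᵢⱼ over all pairs.
Pair separations: r₁₂ = 0.520 m, r₁₃ = 0.265 m, r₂₃ = 0.739 m.
U = (-0.457) + (0.241) + (-0.0549) = -0.271 J.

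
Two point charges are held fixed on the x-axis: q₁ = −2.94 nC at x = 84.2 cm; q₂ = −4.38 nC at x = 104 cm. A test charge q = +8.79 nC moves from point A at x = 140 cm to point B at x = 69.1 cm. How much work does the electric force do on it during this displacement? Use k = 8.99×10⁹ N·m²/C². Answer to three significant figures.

1.15×10⁻⁶ J

The work done by the electric force is W_field = −ΔU = −q(V_B − V_A) = q(V_A − V_B).
At A: distances to the source charges are 0.558 m, 0.360 m; V_A = Σ kqᵢ/rᵢ = -157 V.
At B: distances to the source charges are 0.151 m, 0.349 m; V_B = Σ kqᵢ/rᵢ = -288 V.
ΔV = V_B − V_A = -131 V.
W_field = −qΔV = −(8.79×10⁻⁹ C)(-131 V) = 1.15×10⁻⁶ J.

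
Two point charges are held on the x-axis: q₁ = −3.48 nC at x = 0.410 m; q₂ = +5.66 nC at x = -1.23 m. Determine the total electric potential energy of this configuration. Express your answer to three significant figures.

The work to assemble the configuration equals its total potential energy, U = Σ kqᵢqⱼ/rᵢⱼ over all pairs.
Pair separations: r₁₂ = 1.64 m.
U = (-1.08×10⁻⁷) = -1.08×10⁻⁷ J.

-1.08×10⁻⁷ J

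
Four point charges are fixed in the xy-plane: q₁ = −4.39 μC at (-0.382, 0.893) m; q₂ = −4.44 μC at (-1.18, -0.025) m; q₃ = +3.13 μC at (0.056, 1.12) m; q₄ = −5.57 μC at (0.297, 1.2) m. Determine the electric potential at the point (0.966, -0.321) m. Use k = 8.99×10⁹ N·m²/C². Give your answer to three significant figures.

The total potential is the scalar sum of each charge's contribution, V = Σ kqᵢ/rᵢ.
Distances from the field point to each charge: r₁ = 1.81 m, r₂ = 2.17 m, r₃ = 1.70 m, r₄ = 1.66 m.
V = k[(-4.39×10⁻⁶)/(1.81) + (-4.44×10⁻⁶)/(2.17) + (3.13×10⁻⁶)/(1.70) + (-5.57×10⁻⁶)/(1.66)] = -5.38×10⁴ V.

-5.38×10⁴ V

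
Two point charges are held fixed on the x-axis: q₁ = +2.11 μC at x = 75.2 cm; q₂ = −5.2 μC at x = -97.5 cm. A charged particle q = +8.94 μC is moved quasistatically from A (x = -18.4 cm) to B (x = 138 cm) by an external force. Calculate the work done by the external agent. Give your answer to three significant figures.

0.440 J

For quasistatic motion the external work equals the change in potential energy: W_ext = qΔV = q(V_B − V_A).
At A: distances to the source charges are 0.936 m, 0.791 m; V_A = Σ kqᵢ/rᵢ = -3.88×10⁴ V.
At B: distances to the source charges are 0.628 m, 2.35 m; V_B = Σ kqᵢ/rᵢ = 1.04×10⁴ V.
ΔV = V_B − V_A = 4.92×10⁴ V.
W_ext = qΔV = (8.94×10⁻⁶ C)(4.92×10⁴ V) = 0.440 J.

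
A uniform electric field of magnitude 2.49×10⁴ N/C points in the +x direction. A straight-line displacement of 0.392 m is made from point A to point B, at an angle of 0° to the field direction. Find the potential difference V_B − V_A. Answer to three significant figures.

Only the component of displacement along E changes the potential: ΔV = −E·d·cosθ.
ΔV = −(2.49×10⁴ V/m)(0.392 m)cos0° = -9760 V.

-9760 V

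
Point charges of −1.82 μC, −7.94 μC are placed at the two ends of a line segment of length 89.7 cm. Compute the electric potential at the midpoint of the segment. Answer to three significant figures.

-1.96×10⁵ V

Electric potential is a scalar, so the contributions from each charge add algebraically: V = Σ kqᵢ/rᵢ.
Each charge is 0.449 m from the midpoint.
V = k[(-1.82×10⁻⁶)/(0.449) + (-7.94×10⁻⁶)/(0.449)] = -1.96×10⁵ V.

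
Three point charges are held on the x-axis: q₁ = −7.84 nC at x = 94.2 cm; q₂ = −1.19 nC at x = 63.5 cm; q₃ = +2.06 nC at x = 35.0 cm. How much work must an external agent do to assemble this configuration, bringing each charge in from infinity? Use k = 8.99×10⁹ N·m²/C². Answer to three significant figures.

The assembly work is the sum of pairwise potential energies, U = Σ_{i<j} kqᵢqⱼ/rᵢⱼ.
Pair separations: r₁₂ = 0.307 m, r₁₃ = 0.592 m, r₂₃ = 0.285 m.
U = (2.73×10⁻⁷) + (-2.45×10⁻⁷) + (-7.73×10⁻⁸) = -4.94×10⁻⁸ J.

-4.94×10⁻⁸ J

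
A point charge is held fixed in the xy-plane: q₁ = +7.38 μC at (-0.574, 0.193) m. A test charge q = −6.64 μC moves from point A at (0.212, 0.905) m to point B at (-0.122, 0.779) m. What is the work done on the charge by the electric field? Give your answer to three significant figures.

The work done by the electric force is W_field = −ΔU = −q(V_B − V_A) = q(V_A − V_B).
At A: distance to the source charge is 1.06 m; V_A = kq₁/r = 6.26×10⁴ V.
At B: distance to the source charge is 0.740 m; V_B = kq₁/r = 8.96×10⁴ V.
ΔV = V_B − V_A = 2.71×10⁴ V.
W_field = −qΔV = −(-6.64×10⁻⁶ C)(2.71×10⁴ V) = 0.180 J.

0.180 J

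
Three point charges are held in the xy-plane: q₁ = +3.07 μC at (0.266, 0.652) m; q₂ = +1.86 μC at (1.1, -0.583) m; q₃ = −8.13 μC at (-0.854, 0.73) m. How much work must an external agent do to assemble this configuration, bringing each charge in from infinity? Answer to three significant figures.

The assembly work is the sum of pairwise potential energies, U = Σ_{i<j} kqᵢqⱼ/rᵢⱼ.
Pair separations: r₁₂ = 1.49 m, r₁₃ = 1.12 m, r₂₃ = 2.35 m.
U = (0.0344) + (-0.200) + (-0.0577) = -0.223 J.

-0.223 J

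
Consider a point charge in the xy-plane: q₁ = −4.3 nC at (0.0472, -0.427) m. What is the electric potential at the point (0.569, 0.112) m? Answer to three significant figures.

-51.5 V

Electric potential is a scalar, so the contributions from each charge add algebraically: V = Σ kqᵢ/rᵢ.
Distances from the field point to each charge: r₁ = 0.750 m.
V = k[(-4.30×10⁻⁹)/(0.750)] = -51.5 V.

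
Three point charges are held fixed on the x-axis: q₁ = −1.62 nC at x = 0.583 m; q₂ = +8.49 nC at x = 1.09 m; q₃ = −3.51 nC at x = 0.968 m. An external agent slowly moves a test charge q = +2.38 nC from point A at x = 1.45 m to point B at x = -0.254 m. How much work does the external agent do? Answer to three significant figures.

-2.77×10⁻⁷ J

For quasistatic motion the external work equals the change in potential energy: W_ext = qΔV = q(V_B − V_A).
At A: distances to the source charges are 0.867 m, 0.360 m, 0.482 m; V_A = Σ kqᵢ/rᵢ = 130 V.
At B: distances to the source charges are 0.837 m, 1.34 m, 1.22 m; V_B = Σ kqᵢ/rᵢ = 13.6 V.
ΔV = V_B − V_A = -116 V.
W_ext = qΔV = (2.38×10⁻⁹ C)(-116 V) = -2.77×10⁻⁷ J.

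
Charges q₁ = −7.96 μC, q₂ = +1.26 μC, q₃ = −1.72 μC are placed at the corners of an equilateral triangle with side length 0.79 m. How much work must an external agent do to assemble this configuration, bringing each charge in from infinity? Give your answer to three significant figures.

0.0170 J

The assembly work is the sum of pairwise potential energies, U = Σ_{i<j} kqᵢqⱼ/rᵢⱼ.
All three pair separations equal the side length, 0.790 m.
U = (-0.114) + (0.156) + (-0.0247) = 0.0170 J.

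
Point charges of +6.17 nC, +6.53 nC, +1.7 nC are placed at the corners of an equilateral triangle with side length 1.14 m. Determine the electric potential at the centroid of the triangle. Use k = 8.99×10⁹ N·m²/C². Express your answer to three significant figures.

197 V

Electric potential is a scalar, so the contributions from each charge add algebraically: V = Σ kqᵢ/rᵢ.
The distance from each vertex to the centroid is a/√3 = 0.658 m.
V = k[(6.17×10⁻⁹)/(0.658) + (6.53×10⁻⁹)/(0.658) + (1.70×10⁻⁹)/(0.658)] = 197 V.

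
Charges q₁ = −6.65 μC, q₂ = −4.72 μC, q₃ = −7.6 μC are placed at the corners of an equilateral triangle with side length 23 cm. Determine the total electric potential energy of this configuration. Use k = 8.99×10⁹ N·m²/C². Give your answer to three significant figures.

4.60 J

The assembly work is the sum of pairwise potential energies, U = Σ_{i<j} kqᵢqⱼ/rᵢⱼ.
All three pair separations equal the side length, 0.230 m.
U = (1.23) + (1.98) + (1.40) = 4.60 J.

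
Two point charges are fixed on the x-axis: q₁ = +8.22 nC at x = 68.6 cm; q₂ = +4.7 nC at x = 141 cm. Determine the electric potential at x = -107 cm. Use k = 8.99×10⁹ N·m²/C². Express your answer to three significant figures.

59.1 V

The total potential is the scalar sum of each charge's contribution, V = Σ kqᵢ/rᵢ.
Distances from the field point to each charge: r₁ = 1.76 m, r₂ = 2.48 m.
V = k[(8.22×10⁻⁹)/(1.76) + (4.70×10⁻⁹)/(2.48)] = 59.1 V.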